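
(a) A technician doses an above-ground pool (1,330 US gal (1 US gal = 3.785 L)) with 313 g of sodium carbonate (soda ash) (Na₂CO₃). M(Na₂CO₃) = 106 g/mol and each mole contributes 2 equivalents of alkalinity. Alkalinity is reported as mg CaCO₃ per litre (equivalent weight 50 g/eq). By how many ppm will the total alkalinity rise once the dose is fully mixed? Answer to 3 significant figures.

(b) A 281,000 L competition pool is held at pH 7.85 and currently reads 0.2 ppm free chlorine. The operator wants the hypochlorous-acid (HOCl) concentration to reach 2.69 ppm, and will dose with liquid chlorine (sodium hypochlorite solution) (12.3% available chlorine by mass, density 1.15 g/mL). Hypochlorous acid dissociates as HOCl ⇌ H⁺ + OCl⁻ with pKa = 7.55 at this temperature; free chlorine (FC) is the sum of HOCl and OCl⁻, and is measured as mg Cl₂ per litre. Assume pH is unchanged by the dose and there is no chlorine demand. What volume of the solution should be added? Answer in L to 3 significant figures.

(a) Volume: 1,330 US gal × 3.785 L/gal = 5,034 L.
(a) Moles of Na₂CO₃: 313 g ÷ 106 g/mol = 2.953 mol → 5.906 eq of alkalinity.
(a) As CaCO₃: 5.906 eq × 50 g/eq = 295.3 g.
(a) Rise: 295.3 g / 5,034 L × 1000 = 58.66 mg/L.

(b) [OCl⁻]/[HOCl] = 10^(pH − pKa) = 10^(7.85 − 7.55) = 1.995; fraction as HOCl = 1/(1 + 1.995) = 0.3339.
(b) Free chlorine required for 2.69 ppm HOCl: 2.69 / 0.3339 = 8.057 ppm.
(b) FC to add: 8.057 − 0.2 = 7.857 mg/L as Cl₂.
(b) Cl₂ equivalent: 7.857 mg/L × 281,000 L = 2208 g.
(b) Product at 12.3% available Cl: 2208 / 0.123 = 17,950 g.
(b) Volume: 17,950 g ÷ 1.15 g/mL = 15,610 mL.

(a) 58.7 ppm; (b) 15.6 L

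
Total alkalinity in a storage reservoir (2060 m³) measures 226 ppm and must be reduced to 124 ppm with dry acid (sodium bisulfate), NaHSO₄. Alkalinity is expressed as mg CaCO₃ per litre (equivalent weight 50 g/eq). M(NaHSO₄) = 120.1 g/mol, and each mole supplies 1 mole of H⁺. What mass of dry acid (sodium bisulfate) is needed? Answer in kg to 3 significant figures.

505 kg

Volume: 2060 m³ = 2,060,000 L.
Alkalinity to neutralize: (226 − 124) = 102 mg/L as CaCO₃ × 2,060,000 L = 210,100 g as CaCO₃.
Equivalents of H⁺ required: 210,100 ÷ 50 g/eq = 4202 eq = 4202 mol NaHSO₄.
Mass of NaHSO₄: 4202 × 120.1 = 504,700 g.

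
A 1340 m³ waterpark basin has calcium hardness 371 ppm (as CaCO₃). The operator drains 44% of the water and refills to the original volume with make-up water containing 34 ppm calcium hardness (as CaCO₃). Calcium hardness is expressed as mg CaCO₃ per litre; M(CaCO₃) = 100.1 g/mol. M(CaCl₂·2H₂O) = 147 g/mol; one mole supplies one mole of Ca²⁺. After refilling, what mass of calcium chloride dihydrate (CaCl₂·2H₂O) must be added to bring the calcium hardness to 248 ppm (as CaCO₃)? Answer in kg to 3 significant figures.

Volume: 1340 m³ = 1,340,000 L.
After draining 44% and refilling: 371 × 0.56 + 34 × 0.44 = 222.72 ppm.
Deficit to target: 248 − 222.72 = 25.28 mg/L.
As CaCO₃: 25.28 mg/L × 1,340,000 L = 33,880 g; ÷ 100.1 = 338.4 mol Ca²⁺.
Mass: 338.4 × 147 = 49,750 g.

49.7 kg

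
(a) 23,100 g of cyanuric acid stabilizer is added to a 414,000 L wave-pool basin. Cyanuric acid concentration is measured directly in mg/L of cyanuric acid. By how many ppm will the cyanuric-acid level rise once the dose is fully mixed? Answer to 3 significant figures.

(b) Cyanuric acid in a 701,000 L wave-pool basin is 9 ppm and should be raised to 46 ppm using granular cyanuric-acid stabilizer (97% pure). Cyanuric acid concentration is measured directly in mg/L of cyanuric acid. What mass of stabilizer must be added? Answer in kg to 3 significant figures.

(a) Rise: 23,100 g / 414,000 L × 1000 = 55.8 mg/L.

(b) CYA to add: (46 − 9) = 37 mg/L × 701,000 L = 25,940 g cyanuric acid.
(b) At 97% purity: 25,940 / 0.97 = 26,740 g product.

(a) 55.8 ppm; (b) 26.7 kg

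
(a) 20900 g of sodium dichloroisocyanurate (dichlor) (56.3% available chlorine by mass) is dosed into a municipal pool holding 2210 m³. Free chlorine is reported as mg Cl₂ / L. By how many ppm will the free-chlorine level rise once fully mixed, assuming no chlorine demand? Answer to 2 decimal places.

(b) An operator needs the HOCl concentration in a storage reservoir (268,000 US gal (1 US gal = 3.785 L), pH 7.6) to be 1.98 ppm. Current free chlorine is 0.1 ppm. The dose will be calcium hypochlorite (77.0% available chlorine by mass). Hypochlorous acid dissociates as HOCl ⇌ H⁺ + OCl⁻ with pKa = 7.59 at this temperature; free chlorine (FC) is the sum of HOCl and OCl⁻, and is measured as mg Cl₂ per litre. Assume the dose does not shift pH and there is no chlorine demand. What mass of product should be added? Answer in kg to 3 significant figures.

(a) Volume: 2210 m³ = 2,210,000 L.
(a) Available chlorine delivered: 20,900 g × 0.563 = 11,770 g as Cl₂.
(a) Concentration rise: 11,770 g / 2,210,000 L = 5.324 mg/L = 5.32 ppm.

(b) Volume: 268,000 US gal × 3.785 L/gal = 1,014,380 L.
(b) [OCl⁻]/[HOCl] = 10^(pH − pKa) = 10^(7.6 − 7.59) = 1.023; fraction as HOCl = 1/(1 + 1.023) = 0.4942.
(b) Free chlorine required for 1.98 ppm HOCl: 1.98 / 0.4942 = 4.006 ppm.
(b) FC to add: 4.006 − 0.1 = 3.906 mg/L as Cl₂.
(b) Cl₂ equivalent: 3.906 mg/L × 1,014,380 L = 3962 g.
(b) Product at 77.0% available Cl: 3962 / 0.77 = 5146 g.

(a) 5.32 ppm; (b) 5.15 kg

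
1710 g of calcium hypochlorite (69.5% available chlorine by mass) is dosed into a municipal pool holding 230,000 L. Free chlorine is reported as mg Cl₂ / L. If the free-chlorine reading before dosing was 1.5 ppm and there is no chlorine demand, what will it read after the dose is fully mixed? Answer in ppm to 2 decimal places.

Available chlorine delivered: 1710 g × 0.695 = 1188 g as Cl₂.
Concentration rise: 1188 g / 230,000 L = 5.167 mg/L = 5.17 ppm.
Final FC: 1.5 + 5.17 = 6.67 ppm.

6.67 ppm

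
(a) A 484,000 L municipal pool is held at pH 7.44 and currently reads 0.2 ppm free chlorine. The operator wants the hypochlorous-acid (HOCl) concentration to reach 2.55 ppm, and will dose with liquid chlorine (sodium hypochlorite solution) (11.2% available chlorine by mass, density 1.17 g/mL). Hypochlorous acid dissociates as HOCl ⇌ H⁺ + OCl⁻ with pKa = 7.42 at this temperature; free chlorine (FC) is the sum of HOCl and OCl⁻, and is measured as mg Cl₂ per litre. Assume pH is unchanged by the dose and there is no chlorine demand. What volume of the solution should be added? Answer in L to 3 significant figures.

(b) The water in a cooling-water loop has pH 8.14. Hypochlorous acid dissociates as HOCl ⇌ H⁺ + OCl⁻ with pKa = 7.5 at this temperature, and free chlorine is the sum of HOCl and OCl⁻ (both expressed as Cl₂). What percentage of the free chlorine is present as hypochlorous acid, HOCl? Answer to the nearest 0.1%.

(a) 18.5 L; (b) 18.6%

(a) [OCl⁻]/[HOCl] = 10^(pH − pKa) = 10^(7.44 − 7.42) = 1.047; fraction as HOCl = 1/(1 + 1.047) = 0.4885.
(a) Free chlorine required for 2.55 ppm HOCl: 2.55 / 0.4885 = 5.22 ppm.
(a) FC to add: 5.22 − 0.2 = 5.02 mg/L as Cl₂.
(a) Cl₂ equivalent: 5.02 mg/L × 484,000 L = 2430 g.
(a) Product at 11.2% available Cl: 2430 / 0.112 = 21,690 g.
(a) Volume: 21,690 g ÷ 1.17 g/mL = 18,540 mL.

(b) [OCl⁻]/[HOCl] = 10^(pH − pKa) = 10^(8.14 − 7.5) = 10^0.64 = 4.365.
(b) Fraction as HOCl = 1 / (1 + 4.365) = 0.1864.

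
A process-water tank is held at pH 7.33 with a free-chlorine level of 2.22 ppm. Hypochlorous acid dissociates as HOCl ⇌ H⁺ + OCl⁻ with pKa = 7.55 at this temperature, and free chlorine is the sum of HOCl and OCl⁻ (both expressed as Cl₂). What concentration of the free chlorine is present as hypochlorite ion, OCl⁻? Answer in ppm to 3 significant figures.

0.835 ppm

[OCl⁻]/[HOCl] = 10^(pH − pKa) = 10^(7.33 − 7.55) = 10^-0.22 = 0.6026.
Fraction as HOCl = 1 / (1 + 0.6026) = 0.624.
OCl⁻ = (1 − 0.624) × 2.22 ppm = 0.8347 ppm.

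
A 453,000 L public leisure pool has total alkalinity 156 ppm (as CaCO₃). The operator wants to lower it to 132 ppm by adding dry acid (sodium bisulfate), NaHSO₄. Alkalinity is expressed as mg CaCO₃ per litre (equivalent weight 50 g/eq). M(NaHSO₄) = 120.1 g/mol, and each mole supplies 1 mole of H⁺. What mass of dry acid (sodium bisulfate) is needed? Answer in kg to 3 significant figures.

Alkalinity to neutralize: (156 − 132) = 24 mg/L as CaCO₃ × 453,000 L = 10,870 g as CaCO₃.
Equivalents of H⁺ required: 10,870 ÷ 50 g/eq = 217.4 eq = 217.4 mol NaHSO₄.
Mass of NaHSO₄: 217.4 × 120.1 = 26,110 g.

26.1 kg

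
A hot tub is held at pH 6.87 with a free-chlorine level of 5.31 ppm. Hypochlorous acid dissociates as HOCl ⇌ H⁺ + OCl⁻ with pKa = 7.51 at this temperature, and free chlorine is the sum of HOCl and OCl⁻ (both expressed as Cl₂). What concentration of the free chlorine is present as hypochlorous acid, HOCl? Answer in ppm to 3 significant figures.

[OCl⁻]/[HOCl] = 10^(pH − pKa) = 10^(6.87 − 7.51) = 10^-0.64 = 0.2291.
Fraction as HOCl = 1 / (1 + 0.2291) = 0.8136.
HOCl = 0.8136 × 5.31 ppm = 4.32 ppm.

4.32 ppm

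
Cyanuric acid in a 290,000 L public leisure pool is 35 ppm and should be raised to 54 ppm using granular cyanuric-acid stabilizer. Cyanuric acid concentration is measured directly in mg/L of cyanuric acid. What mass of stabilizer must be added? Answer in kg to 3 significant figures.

CYA to add: (54 − 35) = 19 mg/L × 290,000 L = 5510 g cyanuric acid.

5.51 kg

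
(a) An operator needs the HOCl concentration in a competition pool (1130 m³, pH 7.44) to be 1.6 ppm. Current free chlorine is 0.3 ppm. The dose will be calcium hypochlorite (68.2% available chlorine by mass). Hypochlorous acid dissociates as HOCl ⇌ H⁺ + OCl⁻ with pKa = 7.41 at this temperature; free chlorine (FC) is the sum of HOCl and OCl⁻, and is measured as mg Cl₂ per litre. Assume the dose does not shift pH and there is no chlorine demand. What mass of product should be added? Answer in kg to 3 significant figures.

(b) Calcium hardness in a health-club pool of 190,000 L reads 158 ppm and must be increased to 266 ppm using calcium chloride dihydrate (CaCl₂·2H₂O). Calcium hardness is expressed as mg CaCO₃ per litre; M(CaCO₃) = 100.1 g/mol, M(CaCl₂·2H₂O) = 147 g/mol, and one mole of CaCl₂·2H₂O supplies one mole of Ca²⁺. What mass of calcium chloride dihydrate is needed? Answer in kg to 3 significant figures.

(a) Volume: 1130 m³ = 1,130,000 L.
(a) [OCl⁻]/[HOCl] = 10^(pH − pKa) = 10^(7.44 − 7.41) = 1.072; fraction as HOCl = 1/(1 + 1.072) = 0.4827.
(a) Free chlorine required for 1.6 ppm HOCl: 1.6 / 0.4827 = 3.314 ppm.
(a) FC to add: 3.314 − 0.3 = 3.014 mg/L as Cl₂.
(a) Cl₂ equivalent: 3.014 mg/L × 1,130,000 L = 3406 g.
(a) Product at 68.2% available Cl: 3406 / 0.682 = 4995 g.

(b) Hardness to add: (266 − 158) = 108 mg/L as CaCO₃ × 190,000 L = 20,520 g as CaCO₃.
(b) Moles of Ca²⁺ (1 mol Ca²⁺ ≡ 1 mol CaCO₃): 20,520 / 100.1 g/mol = 205 mol.
(b) Mass of CaCl₂·2H₂O: 205 × 147 = 30,130 g.

(a) 4.99 kg; (b) 30.1 kg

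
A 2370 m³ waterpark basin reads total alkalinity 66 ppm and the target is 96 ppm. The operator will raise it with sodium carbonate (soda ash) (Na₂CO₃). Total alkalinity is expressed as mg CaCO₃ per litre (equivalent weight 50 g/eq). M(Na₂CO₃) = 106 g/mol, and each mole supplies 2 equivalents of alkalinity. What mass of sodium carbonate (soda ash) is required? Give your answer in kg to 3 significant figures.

75.4 kg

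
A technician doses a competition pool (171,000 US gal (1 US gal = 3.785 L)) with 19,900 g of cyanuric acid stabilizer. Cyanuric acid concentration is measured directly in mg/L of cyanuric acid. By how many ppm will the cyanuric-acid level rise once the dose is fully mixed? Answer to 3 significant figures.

30.7 ppm

Volume: 171,000 US gal × 3.785 L/gal = 647,235 L.
Rise: 19,900 g / 647,235 L × 1000 = 30.75 mg/L.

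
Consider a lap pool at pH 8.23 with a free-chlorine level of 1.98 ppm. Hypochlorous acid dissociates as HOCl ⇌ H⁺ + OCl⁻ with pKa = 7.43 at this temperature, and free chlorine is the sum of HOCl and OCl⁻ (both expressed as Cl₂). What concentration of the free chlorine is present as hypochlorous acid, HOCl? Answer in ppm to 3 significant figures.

[OCl⁻]/[HOCl] = 10^(pH − pKa) = 10^(8.23 − 7.43) = 10^0.80 = 6.31.
Fraction as HOCl = 1 / (1 + 6.31) = 0.1368.
HOCl = 0.1368 × 1.98 ppm = 0.2709 ppm.

0.271 ppm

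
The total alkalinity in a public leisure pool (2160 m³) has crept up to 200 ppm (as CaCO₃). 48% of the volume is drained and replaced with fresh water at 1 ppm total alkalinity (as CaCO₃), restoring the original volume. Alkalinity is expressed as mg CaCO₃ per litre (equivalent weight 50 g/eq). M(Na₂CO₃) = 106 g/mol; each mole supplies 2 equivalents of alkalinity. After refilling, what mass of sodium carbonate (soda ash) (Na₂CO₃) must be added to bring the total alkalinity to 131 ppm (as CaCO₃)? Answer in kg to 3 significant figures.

60.7 kg

Volume: 2160 m³ = 2,160,000 L.
After draining 48% and refilling: 200 × 0.52 + 1 × 0.48 = 104.48 ppm.
Deficit to target: 131 − 104.48 = 26.52 mg/L.
As CaCO₃: 26.52 mg/L × 2,160,000 L = 57,280 g; ÷ 50 g/eq ÷ 2 = 572.8 mol Na₂CO₃.
Mass: 572.8 × 106 = 60,720 g.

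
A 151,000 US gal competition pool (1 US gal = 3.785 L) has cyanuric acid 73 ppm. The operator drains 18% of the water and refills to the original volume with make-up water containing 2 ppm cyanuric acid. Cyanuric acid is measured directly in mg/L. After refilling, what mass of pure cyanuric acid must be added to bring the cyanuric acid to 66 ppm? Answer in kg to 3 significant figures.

3.30 kg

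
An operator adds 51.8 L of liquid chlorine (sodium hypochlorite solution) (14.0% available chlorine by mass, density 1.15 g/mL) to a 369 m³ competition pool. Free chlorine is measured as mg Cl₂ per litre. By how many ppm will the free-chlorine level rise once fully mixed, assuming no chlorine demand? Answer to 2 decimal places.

22.60 ppm

Volume: 369 m³ = 369,000 L.
Mass of solution: 51.8 L × 1000 mL/L × 1.15 g/mL = 59,570 g.
Available chlorine delivered: 59,570 g × 0.14 = 8340 g as Cl₂.
Concentration rise: 8340 g / 369,000 L = 22.6 mg/L = 22.60 ppm.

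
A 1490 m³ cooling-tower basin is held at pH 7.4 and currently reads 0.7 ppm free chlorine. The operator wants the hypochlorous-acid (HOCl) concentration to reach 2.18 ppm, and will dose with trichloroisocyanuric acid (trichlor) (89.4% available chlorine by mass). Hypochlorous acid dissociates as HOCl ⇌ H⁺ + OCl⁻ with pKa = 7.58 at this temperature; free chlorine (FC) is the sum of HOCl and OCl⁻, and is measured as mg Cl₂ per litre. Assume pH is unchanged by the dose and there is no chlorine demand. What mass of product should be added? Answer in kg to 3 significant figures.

Volume: 1490 m³ = 1,490,000 L.
[OCl⁻]/[HOCl] = 10^(pH − pKa) = 10^(7.4 − 7.58) = 0.6607; fraction as HOCl = 1/(1 + 0.6607) = 0.6022.
Free chlorine required for 2.18 ppm HOCl: 2.18 / 0.6022 = 3.62 ppm.
FC to add: 3.62 − 0.7 = 2.92 mg/L as Cl₂.
Cl₂ equivalent: 2.92 mg/L × 1,490,000 L = 4351 g.
Product at 89.4% available Cl: 4351 / 0.894 = 4867 g.

4.87 kg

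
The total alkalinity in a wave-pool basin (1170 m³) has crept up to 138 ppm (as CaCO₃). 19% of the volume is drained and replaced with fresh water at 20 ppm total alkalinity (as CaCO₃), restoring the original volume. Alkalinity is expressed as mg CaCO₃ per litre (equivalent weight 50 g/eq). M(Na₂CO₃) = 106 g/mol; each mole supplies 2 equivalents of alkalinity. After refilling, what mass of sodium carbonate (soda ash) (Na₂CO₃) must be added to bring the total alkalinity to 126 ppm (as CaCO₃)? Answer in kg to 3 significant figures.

12.9 kg

Volume: 1170 m³ = 1,170,000 L.
After draining 19% and refilling: 138 × 0.81 + 20 × 0.19 = 115.58 ppm.
Deficit to target: 126 − 115.58 = 10.42 mg/L.
As CaCO₃: 10.42 mg/L × 1,170,000 L = 12,190 g; ÷ 50 g/eq ÷ 2 = 121.9 mol Na₂CO₃.
Mass: 121.9 × 106 = 12,920 g.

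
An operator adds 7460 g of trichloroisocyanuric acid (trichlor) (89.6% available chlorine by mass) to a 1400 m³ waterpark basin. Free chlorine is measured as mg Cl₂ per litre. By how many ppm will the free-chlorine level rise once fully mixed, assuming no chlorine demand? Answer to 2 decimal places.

4.77 ppm

Volume: 1400 m³ = 1,400,000 L.
Available chlorine delivered: 7460 g × 0.896 = 6684 g as Cl₂.
Concentration rise: 6684 g / 1,400,000 L = 4.774 mg/L = 4.77 ppm.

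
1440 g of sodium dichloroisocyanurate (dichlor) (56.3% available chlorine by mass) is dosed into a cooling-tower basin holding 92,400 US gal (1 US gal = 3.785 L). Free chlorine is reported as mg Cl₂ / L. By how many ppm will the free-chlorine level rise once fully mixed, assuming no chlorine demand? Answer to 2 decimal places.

Volume: 92,400 US gal × 3.785 L/gal = 349,734 L.
Available chlorine delivered: 1440 g × 0.563 = 810.7 g as Cl₂.
Concentration rise: 810.7 g / 349,734 L = 2.318 mg/L = 2.32 ppm.

2.32 ppm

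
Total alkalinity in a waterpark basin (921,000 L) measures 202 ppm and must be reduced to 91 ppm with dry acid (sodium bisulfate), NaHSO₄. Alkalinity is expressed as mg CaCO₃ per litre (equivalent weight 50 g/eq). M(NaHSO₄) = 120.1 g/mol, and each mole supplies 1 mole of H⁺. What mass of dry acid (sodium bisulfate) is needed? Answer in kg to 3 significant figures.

Alkalinity to neutralize: (202 − 91) = 111 mg/L as CaCO₃ × 921,000 L = 102,200 g as CaCO₃.
Equivalents of H⁺ required: 102,200 ÷ 50 g/eq = 2045 eq = 2045 mol NaHSO₄.
Mass of NaHSO₄: 2045 × 120.1 = 245,600 g.

246 kg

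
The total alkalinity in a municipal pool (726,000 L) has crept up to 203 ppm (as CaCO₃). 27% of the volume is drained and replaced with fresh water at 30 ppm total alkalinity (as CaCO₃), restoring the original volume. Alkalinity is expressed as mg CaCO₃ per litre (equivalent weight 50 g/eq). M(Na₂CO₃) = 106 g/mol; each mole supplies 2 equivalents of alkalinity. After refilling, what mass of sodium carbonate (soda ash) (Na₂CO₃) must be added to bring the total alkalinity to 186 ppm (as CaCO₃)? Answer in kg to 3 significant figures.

22.9 kg

After draining 27% and refilling: 203 × 0.73 + 30 × 0.27 = 156.29 ppm.
Deficit to target: 186 − 156.29 = 29.71 mg/L.
As CaCO₃: 29.71 mg/L × 726,000 L = 21,570 g; ÷ 50 g/eq ÷ 2 = 215.7 mol Na₂CO₃.
Mass: 215.7 × 106 = 22,860 g.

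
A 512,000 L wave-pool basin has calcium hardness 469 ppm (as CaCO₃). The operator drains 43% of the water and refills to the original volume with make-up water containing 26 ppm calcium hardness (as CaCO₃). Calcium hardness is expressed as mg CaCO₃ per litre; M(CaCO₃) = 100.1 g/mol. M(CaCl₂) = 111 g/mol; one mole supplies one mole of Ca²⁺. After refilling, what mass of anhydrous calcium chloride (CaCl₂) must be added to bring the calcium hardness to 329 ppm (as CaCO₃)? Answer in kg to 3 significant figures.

After draining 43% and refilling: 469 × 0.57 + 26 × 0.43 = 278.51 ppm.
Deficit to target: 329 − 278.51 = 50.49 mg/L.
As CaCO₃: 50.49 mg/L × 512,000 L = 25,850 g; ÷ 100.1 = 258.3 mol Ca²⁺.
Mass: 258.3 × 111 = 28,670 g.

28.7 kg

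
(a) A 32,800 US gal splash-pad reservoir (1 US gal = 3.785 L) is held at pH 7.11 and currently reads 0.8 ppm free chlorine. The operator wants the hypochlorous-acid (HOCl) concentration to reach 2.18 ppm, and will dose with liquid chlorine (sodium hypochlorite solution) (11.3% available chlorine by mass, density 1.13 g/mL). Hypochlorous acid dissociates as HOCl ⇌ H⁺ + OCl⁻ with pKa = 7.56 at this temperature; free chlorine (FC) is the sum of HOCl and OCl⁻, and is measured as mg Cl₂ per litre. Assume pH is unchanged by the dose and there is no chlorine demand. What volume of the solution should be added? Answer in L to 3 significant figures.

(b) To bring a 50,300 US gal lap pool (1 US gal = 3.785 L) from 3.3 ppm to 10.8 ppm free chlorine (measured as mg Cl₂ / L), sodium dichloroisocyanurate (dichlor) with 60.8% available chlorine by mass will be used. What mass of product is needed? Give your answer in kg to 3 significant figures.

(a) 2.09 L; (b) 2.35 kg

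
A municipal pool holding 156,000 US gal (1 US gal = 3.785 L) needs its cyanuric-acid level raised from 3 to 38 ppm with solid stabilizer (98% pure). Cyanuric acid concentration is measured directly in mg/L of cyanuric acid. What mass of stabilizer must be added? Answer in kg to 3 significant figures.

21.1 kg

Volume: 156,000 US gal × 3.785 L/gal = 590,460 L.
CYA to add: (38 − 3) = 35 mg/L × 590,460 L = 20,670 g cyanuric acid.
At 98% purity: 20,670 / 0.98 = 21,090 g product.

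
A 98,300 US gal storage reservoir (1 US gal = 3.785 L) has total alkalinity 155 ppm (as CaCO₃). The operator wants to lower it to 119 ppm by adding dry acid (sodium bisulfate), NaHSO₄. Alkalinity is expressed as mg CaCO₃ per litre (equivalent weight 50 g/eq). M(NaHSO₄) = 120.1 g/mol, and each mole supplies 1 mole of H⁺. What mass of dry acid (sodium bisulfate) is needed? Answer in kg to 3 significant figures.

32.2 kg

Volume: 98,300 US gal × 3.785 L/gal = 372,066 L.
Alkalinity to neutralize: (155 − 119) = 36 mg/L as CaCO₃ × 372,066 L = 13,390 g as CaCO₃.
Equivalents of H⁺ required: 13,390 ÷ 50 g/eq = 267.9 eq = 267.9 mol NaHSO₄.
Mass of NaHSO₄: 267.9 × 120.1 = 32,170 g.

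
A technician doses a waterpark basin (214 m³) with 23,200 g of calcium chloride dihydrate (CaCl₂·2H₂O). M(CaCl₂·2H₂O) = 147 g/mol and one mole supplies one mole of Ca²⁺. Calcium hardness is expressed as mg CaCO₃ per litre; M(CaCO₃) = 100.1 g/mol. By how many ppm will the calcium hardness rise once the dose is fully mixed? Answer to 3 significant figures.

Volume: 214 m³ = 214,000 L.
Moles of Ca²⁺: 23,200 g ÷ 147 g/mol = 157.8 mol.
As CaCO₃: 157.8 mol × 100.1 g/mol = 15,800 g.
Rise: 15,800 g / 214,000 L × 1000 = 73.82 mg/L.

73.8 ppm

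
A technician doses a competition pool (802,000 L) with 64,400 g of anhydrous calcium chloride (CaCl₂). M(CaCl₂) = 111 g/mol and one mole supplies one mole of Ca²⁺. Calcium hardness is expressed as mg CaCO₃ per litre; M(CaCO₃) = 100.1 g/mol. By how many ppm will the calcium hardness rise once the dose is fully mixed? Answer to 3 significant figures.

Moles of Ca²⁺: 64,400 g ÷ 111 g/mol = 580.2 mol.
As CaCO₃: 580.2 mol × 100.1 g/mol = 58,080 g.
Rise: 58,080 g / 802,000 L × 1000 = 72.41 mg/L.

72.4 ppm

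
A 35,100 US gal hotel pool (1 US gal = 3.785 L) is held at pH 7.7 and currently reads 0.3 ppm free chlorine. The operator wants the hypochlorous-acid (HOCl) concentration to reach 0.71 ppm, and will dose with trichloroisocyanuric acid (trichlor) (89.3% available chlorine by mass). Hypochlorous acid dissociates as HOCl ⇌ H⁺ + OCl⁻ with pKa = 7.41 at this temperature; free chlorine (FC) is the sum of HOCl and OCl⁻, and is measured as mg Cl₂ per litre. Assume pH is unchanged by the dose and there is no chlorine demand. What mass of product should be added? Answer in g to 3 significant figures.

Volume: 35,100 US gal × 3.785 L/gal = 132,854 L.
[OCl⁻]/[HOCl] = 10^(pH − pKa) = 10^(7.7 − 7.41) = 1.95; fraction as HOCl = 1/(1 + 1.95) = 0.339.
Free chlorine required for 0.71 ppm HOCl: 0.71 / 0.339 = 2.094 ppm.
FC to add: 2.094 − 0.3 = 1.794 mg/L as Cl₂.
Cl₂ equivalent: 1.794 mg/L × 132,854 L = 238.4 g.
Product at 89.3% available Cl: 238.4 / 0.893 = 267 g.

267 g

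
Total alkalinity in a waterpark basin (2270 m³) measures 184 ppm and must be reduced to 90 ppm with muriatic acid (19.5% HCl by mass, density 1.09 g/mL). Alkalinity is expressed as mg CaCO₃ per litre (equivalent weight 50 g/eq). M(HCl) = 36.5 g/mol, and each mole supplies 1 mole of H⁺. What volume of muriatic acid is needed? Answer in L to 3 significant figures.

733 L

Volume: 2270 m³ = 2,270,000 L.
Alkalinity to neutralize: (184 − 90) = 94 mg/L as CaCO₃ × 2,270,000 L = 213,400 g as CaCO₃.
Equivalents of H⁺ required: 213,400 ÷ 50 g/eq = 4268 eq = 4268 mol HCl.
Mass of HCl: 4268 × 36.5 = 155,800 g.
Mass of 19.5% solution: 155,800 / 0.195 = 798,800 g.
Volume: 798,800 g ÷ 1.09 g/mL = 732,900 mL.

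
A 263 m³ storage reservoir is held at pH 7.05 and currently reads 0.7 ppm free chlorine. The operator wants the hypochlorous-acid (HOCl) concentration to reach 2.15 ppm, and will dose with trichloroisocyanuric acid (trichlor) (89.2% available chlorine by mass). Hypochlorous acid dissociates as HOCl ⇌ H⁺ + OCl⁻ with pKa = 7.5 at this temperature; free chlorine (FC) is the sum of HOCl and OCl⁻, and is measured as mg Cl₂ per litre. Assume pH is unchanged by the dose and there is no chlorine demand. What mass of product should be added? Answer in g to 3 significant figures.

652 g

Volume: 263 m³ = 263,000 L.
[OCl⁻]/[HOCl] = 10^(pH − pKa) = 10^(7.05 − 7.5) = 0.3548; fraction as HOCl = 1/(1 + 0.3548) = 0.7381.
Free chlorine required for 2.15 ppm HOCl: 2.15 / 0.7381 = 2.913 ppm.
FC to add: 2.913 − 0.7 = 2.213 mg/L as Cl₂.
Cl₂ equivalent: 2.213 mg/L × 263,000 L = 582 g.
Product at 89.2% available Cl: 582 / 0.892 = 652.4 g.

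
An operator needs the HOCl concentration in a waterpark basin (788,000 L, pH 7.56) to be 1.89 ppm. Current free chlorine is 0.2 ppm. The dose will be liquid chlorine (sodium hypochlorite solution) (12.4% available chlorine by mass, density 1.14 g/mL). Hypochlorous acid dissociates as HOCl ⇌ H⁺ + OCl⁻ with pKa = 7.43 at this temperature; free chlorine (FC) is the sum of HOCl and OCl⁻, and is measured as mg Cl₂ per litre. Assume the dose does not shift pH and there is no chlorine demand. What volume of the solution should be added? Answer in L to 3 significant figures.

[OCl⁻]/[HOCl] = 10^(pH − pKa) = 10^(7.56 − 7.43) = 1.349; fraction as HOCl = 1/(1 + 1.349) = 0.4257.
Free chlorine required for 1.89 ppm HOCl: 1.89 / 0.4257 = 4.44 ppm.
FC to add: 4.44 − 0.2 = 4.24 mg/L as Cl₂.
Cl₂ equivalent: 4.24 mg/L × 788,000 L = 3341 g.
Product at 12.4% available Cl: 3341 / 0.124 = 26,940 g.
Volume: 26,940 g ÷ 1.14 g/mL = 23,630 mL.

23.6 L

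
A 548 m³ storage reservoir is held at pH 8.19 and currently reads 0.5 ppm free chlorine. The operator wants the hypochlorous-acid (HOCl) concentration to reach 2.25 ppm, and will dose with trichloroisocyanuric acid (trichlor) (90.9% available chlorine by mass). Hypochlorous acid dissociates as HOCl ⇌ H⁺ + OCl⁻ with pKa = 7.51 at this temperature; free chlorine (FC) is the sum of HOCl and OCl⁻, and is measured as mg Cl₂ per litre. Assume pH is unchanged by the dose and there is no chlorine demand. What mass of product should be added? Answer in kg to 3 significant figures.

7.55 kg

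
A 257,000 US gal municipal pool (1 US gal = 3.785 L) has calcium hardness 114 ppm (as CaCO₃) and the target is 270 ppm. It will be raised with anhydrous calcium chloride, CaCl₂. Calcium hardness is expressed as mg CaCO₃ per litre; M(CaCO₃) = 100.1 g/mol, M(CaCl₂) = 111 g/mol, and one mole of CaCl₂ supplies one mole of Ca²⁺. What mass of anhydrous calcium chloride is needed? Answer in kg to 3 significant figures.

Volume: 257,000 US gal × 3.785 L/gal = 972,745 L.
Hardness to add: (270 − 114) = 156 mg/L as CaCO₃ × 972,745 L = 151,700 g as CaCO₃.
Moles of Ca²⁺ (1 mol Ca²⁺ ≡ 1 mol CaCO₃): 151,700 / 100.1 g/mol = 1516 mol.
Mass of CaCl₂: 1516 × 111 = 168,300 g.

168 kg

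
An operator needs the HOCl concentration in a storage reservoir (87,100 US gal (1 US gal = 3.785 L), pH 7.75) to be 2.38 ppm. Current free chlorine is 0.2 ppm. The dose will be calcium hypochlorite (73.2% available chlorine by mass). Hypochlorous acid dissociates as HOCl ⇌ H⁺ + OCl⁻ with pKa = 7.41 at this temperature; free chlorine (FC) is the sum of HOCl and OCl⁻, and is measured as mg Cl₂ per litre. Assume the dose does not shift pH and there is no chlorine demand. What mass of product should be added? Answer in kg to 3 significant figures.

Volume: 87,100 US gal × 3.785 L/gal = 329,674 L.
[OCl⁻]/[HOCl] = 10^(pH − pKa) = 10^(7.75 − 7.41) = 2.188; fraction as HOCl = 1/(1 + 2.188) = 0.3137.
Free chlorine required for 2.38 ppm HOCl: 2.38 / 0.3137 = 7.587 ppm.
FC to add: 7.587 − 0.2 = 7.387 mg/L as Cl₂.
Cl₂ equivalent: 7.387 mg/L × 329,674 L = 2435 g.
Product at 73.2% available Cl: 2435 / 0.732 = 3327 g.

3.33 kg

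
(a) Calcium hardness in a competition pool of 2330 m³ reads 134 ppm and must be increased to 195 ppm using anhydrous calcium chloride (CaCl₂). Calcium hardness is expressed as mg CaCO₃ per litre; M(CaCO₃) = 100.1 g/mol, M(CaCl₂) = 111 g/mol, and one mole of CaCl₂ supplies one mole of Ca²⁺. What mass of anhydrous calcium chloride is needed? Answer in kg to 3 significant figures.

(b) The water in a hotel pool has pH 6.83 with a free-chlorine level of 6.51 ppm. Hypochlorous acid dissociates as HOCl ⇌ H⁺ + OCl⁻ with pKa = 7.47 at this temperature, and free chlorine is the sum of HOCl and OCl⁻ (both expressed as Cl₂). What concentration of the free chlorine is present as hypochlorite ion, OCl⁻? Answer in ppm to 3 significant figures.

(a) 158 kg; (b) 1.21 ppm

(a) Volume: 2330 m³ = 2,330,000 L.
(a) Hardness to add: (195 − 134) = 61 mg/L as CaCO₃ × 2,330,000 L = 142,100 g as CaCO₃.
(a) Moles of Ca²⁺ (1 mol Ca²⁺ ≡ 1 mol CaCO₃): 142,100 / 100.1 g/mol = 1420 mol.
(a) Mass of CaCl₂: 1420 × 111 = 157,600 g.

(b) [OCl⁻]/[HOCl] = 10^(pH − pKa) = 10^(6.83 − 7.47) = 10^-0.64 = 0.2291.
(b) Fraction as HOCl = 1 / (1 + 0.2291) = 0.8136.
(b) OCl⁻ = (1 − 0.8136) × 6.51 ppm = 1.213 ppm.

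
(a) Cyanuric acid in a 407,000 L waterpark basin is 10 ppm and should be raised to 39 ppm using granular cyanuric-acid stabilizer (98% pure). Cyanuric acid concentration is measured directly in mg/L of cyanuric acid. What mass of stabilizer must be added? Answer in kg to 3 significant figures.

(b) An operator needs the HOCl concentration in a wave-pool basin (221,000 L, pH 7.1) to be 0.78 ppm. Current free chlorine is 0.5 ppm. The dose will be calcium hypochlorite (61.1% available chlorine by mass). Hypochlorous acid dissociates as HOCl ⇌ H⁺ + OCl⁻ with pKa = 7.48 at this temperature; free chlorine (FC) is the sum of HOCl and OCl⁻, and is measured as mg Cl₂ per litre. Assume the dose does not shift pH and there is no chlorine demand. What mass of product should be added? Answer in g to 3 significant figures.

(a) 12.0 kg; (b) 219 g

(a) CYA to add: (39 − 10) = 29 mg/L × 407,000 L = 11,800 g cyanuric acid.
(a) At 98% purity: 11,800 / 0.98 = 12,040 g product.

(b) [OCl⁻]/[HOCl] = 10^(pH − pKa) = 10^(7.1 − 7.48) = 0.4169; fraction as HOCl = 1/(1 + 0.4169) = 0.7058.
(b) Free chlorine required for 0.78 ppm HOCl: 0.78 / 0.7058 = 1.105 ppm.
(b) FC to add: 1.105 − 0.5 = 0.6052 mg/L as Cl₂.
(b) Cl₂ equivalent: 0.6052 mg/L × 221,000 L = 133.7 g.
(b) Product at 61.1% available Cl: 133.7 / 0.611 = 218.9 g.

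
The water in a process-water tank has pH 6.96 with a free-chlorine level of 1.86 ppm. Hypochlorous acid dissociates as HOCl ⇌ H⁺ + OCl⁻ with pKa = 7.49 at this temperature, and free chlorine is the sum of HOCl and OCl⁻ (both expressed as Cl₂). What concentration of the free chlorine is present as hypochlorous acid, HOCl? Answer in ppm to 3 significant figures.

1.44 ppm

[OCl⁻]/[HOCl] = 10^(pH − pKa) = 10^(6.96 − 7.49) = 10^-0.53 = 0.2951.
Fraction as HOCl = 1 / (1 + 0.2951) = 0.7721.
HOCl = 0.7721 × 1.86 ppm = 1.436 ppm.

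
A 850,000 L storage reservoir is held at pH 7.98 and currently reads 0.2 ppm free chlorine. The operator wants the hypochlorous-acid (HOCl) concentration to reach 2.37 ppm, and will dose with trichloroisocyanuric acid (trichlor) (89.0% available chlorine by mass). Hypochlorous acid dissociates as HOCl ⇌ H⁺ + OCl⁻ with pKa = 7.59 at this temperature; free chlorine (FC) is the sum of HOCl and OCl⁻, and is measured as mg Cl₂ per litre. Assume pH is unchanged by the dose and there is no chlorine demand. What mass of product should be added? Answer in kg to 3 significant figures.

7.63 kg

[OCl⁻]/[HOCl] = 10^(pH − pKa) = 10^(7.98 − 7.59) = 2.455; fraction as HOCl = 1/(1 + 2.455) = 0.2895.
Free chlorine required for 2.37 ppm HOCl: 2.37 / 0.2895 = 8.188 ppm.
FC to add: 8.188 − 0.2 = 7.988 mg/L as Cl₂.
Cl₂ equivalent: 7.988 mg/L × 850,000 L = 6790 g.
Product at 89.0% available Cl: 6790 / 0.89 = 7629 g.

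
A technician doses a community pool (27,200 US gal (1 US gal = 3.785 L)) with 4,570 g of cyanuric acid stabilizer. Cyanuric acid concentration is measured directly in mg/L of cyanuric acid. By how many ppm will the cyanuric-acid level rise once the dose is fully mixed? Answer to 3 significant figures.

Volume: 27,200 US gal × 3.785 L/gal = 102,952 L.
Rise: 4,570 g / 102,952 L × 1000 = 44.39 mg/L.

44.4 ppm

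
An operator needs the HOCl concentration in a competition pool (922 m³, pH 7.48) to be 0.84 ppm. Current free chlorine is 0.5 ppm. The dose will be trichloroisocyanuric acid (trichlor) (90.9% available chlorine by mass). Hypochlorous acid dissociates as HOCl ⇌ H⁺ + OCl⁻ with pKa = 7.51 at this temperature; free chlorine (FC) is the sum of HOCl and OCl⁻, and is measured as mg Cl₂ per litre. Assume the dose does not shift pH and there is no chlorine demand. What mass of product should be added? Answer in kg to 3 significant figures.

1.14 kg

Volume: 922 m³ = 922,000 L.
[OCl⁻]/[HOCl] = 10^(pH − pKa) = 10^(7.48 − 7.51) = 0.9333; fraction as HOCl = 1/(1 + 0.9333) = 0.5173.
Free chlorine required for 0.84 ppm HOCl: 0.84 / 0.5173 = 1.624 ppm.
FC to add: 1.624 − 0.5 = 1.124 mg/L as Cl₂.
Cl₂ equivalent: 1.124 mg/L × 922,000 L = 1036 g.
Product at 90.9% available Cl: 1036 / 0.909 = 1140 g.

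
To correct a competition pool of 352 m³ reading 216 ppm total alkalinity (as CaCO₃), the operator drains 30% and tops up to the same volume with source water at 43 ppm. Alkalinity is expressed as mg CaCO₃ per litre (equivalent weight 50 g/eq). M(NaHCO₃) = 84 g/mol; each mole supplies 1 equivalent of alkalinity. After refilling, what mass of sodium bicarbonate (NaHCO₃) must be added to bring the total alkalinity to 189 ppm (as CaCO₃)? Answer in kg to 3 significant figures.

14.7 kg

Volume: 352 m³ = 352,000 L.
After draining 30% and refilling: 216 × 0.70 + 43 × 0.30 = 164.1 ppm.
Deficit to target: 189 − 164.1 = 24.9 mg/L.
As CaCO₃: 24.9 mg/L × 352,000 L = 8765 g; ÷ 50 g/eq ÷ 1 = 175.3 mol NaHCO₃.
Mass: 175.3 × 84 = 14,720 g.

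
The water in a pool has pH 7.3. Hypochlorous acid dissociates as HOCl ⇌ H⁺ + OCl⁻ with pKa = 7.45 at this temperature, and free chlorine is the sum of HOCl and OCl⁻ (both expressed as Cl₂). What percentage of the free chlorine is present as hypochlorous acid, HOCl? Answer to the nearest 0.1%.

58.5%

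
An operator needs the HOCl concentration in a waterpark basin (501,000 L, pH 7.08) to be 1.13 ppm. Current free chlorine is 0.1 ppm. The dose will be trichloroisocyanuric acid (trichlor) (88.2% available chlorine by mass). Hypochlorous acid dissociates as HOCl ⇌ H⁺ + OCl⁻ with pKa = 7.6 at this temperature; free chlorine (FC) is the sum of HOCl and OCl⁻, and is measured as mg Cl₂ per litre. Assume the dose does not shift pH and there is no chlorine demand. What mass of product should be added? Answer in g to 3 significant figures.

779 g

[OCl⁻]/[HOCl] = 10^(pH − pKa) = 10^(7.08 − 7.6) = 0.302; fraction as HOCl = 1/(1 + 0.302) = 0.7681.
Free chlorine required for 1.13 ppm HOCl: 1.13 / 0.7681 = 1.471 ppm.
FC to add: 1.471 − 0.1 = 1.371 mg/L as Cl₂.
Cl₂ equivalent: 1.371 mg/L × 501,000 L = 687 g.
Product at 88.2% available Cl: 687 / 0.882 = 778.9 g.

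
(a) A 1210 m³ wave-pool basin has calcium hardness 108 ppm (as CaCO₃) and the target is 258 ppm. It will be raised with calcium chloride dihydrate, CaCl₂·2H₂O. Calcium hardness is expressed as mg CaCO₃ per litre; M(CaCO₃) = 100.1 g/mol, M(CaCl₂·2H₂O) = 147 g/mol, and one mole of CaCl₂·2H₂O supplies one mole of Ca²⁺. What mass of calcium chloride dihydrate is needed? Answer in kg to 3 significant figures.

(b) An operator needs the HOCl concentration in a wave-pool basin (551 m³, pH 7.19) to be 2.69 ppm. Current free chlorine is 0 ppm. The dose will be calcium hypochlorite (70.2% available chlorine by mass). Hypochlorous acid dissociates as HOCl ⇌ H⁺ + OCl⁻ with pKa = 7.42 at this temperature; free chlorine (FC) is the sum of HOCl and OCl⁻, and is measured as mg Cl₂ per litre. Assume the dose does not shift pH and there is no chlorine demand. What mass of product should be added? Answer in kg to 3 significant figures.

(a) Volume: 1210 m³ = 1,210,000 L.
(a) Hardness to add: (258 − 108) = 150 mg/L as CaCO₃ × 1,210,000 L = 181,500 g as CaCO₃.
(a) Moles of Ca²⁺ (1 mol Ca²⁺ ≡ 1 mol CaCO₃): 181,500 / 100.1 g/mol = 1813 mol.
(a) Mass of CaCl₂·2H₂O: 1813 × 147 = 266,500 g.

(b) Volume: 551 m³ = 551,000 L.
(b) [OCl⁻]/[HOCl] = 10^(pH − pKa) = 10^(7.19 − 7.42) = 0.5888; fraction as HOCl = 1/(1 + 0.5888) = 0.6294.
(b) Free chlorine required for 2.69 ppm HOCl: 2.69 / 0.6294 = 4.274 ppm.
(b) FC to add: 4.274 − 0 = 4.274 mg/L as Cl₂.
(b) Cl₂ equivalent: 4.274 mg/L × 551,000 L = 2355 g.
(b) Product at 70.2% available Cl: 2355 / 0.702 = 3355 g.

(a) 267 kg; (b) 3.35 kg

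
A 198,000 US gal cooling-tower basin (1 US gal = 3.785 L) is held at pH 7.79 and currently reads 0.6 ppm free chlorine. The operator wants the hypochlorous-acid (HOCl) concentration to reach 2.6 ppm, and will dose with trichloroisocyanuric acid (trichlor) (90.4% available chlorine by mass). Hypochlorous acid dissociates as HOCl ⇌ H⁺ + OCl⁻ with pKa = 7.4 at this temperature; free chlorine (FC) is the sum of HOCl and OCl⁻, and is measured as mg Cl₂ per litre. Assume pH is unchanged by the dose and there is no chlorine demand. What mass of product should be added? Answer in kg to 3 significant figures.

Volume: 198,000 US gal × 3.785 L/gal = 749,430 L.
[OCl⁻]/[HOCl] = 10^(pH − pKa) = 10^(7.79 − 7.4) = 2.455; fraction as HOCl = 1/(1 + 2.455) = 0.2895.
Free chlorine required for 2.6 ppm HOCl: 2.6 / 0.2895 = 8.982 ppm.
FC to add: 8.982 − 0.6 = 8.382 mg/L as Cl₂.
Cl₂ equivalent: 8.382 mg/L × 749,430 L = 6282 g.
Product at 90.4% available Cl: 6282 / 0.904 = 6949 g.

6.95 kg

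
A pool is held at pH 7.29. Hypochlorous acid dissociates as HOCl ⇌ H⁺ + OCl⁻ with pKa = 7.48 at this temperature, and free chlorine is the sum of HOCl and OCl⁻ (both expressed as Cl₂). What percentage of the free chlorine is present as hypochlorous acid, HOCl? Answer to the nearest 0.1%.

[OCl⁻]/[HOCl] = 10^(pH − pKa) = 10^(7.29 − 7.48) = 10^-0.19 = 0.6457.
Fraction as HOCl = 1 / (1 + 0.6457) = 0.6077.

60.8%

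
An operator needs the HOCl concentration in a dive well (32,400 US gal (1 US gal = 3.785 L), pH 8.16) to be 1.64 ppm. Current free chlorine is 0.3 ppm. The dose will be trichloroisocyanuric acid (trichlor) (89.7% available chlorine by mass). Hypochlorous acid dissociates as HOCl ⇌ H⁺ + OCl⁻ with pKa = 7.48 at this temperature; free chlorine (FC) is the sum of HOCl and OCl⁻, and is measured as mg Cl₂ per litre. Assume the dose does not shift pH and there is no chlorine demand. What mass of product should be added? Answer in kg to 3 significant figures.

Volume: 32,400 US gal × 3.785 L/gal = 122,634 L.
[OCl⁻]/[HOCl] = 10^(pH − pKa) = 10^(8.16 − 7.48) = 4.786; fraction as HOCl = 1/(1 + 4.786) = 0.1728.
Free chlorine required for 1.64 ppm HOCl: 1.64 / 0.1728 = 9.49 ppm.
FC to add: 9.49 − 0.3 = 9.19 mg/L as Cl₂.
Cl₂ equivalent: 9.19 mg/L × 122,634 L = 1127 g.
Product at 89.7% available Cl: 1127 / 0.897 = 1256 g.

1.26 kg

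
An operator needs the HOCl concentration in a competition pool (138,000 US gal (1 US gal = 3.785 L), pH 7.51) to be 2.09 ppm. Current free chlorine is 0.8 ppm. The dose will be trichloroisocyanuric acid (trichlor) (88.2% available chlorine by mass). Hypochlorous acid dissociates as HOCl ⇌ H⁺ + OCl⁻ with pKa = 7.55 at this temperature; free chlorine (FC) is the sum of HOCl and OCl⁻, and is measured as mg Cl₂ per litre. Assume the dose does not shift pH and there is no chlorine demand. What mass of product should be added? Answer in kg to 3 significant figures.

Volume: 138,000 US gal × 3.785 L/gal = 522,330 L.
[OCl⁻]/[HOCl] = 10^(pH − pKa) = 10^(7.51 − 7.55) = 0.912; fraction as HOCl = 1/(1 + 0.912) = 0.523.
Free chlorine required for 2.09 ppm HOCl: 2.09 / 0.523 = 3.996 ppm.
FC to add: 3.996 − 0.8 = 3.196 mg/L as Cl₂.
Cl₂ equivalent: 3.196 mg/L × 522,330 L = 1669 g.
Product at 88.2% available Cl: 1669 / 0.882 = 1893 g.

1.89 kg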